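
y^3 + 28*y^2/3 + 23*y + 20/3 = (y + 1/3)*(y + 4)*(y + 5)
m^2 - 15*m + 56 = (m - 8)*(m - 7)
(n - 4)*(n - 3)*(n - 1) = n^3 - 8*n^2 + 19*n - 12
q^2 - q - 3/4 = (q - 3/2)*(q + 1/2)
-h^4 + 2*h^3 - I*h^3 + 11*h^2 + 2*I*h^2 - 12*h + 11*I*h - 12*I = (h - 4)*(h + 3)*(-I*h + 1)*(-I*h + I)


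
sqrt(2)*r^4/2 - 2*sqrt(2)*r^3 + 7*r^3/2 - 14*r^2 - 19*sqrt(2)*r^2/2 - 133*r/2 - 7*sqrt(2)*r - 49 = (r - 7)*(r + 1)*(r + 7*sqrt(2)/2)*(sqrt(2)*r/2 + sqrt(2))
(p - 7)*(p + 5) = p^2 - 2*p - 35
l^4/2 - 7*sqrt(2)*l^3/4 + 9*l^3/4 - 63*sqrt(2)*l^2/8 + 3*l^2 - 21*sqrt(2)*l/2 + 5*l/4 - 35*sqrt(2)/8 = (l + 5/2)*(l - 7*sqrt(2)/2)*(sqrt(2)*l/2 + sqrt(2)/2)^2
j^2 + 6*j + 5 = (j + 1)*(j + 5)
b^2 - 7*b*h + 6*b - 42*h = (b + 6)*(b - 7*h)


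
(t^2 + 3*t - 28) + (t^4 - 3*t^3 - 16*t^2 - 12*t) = t^4 - 3*t^3 - 15*t^2 - 9*t - 28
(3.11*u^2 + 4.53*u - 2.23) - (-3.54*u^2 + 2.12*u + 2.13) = 6.65*u^2 + 2.41*u - 4.36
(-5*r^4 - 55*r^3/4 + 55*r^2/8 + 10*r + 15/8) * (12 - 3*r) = 15*r^5 - 75*r^4/4 - 1485*r^3/8 + 105*r^2/2 + 915*r/8 + 45/2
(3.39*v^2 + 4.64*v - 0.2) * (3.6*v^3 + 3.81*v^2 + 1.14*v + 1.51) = 12.204*v^5 + 29.6199*v^4 + 20.823*v^3 + 9.6465*v^2 + 6.7784*v - 0.302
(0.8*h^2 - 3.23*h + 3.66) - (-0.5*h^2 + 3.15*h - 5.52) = 1.3*h^2 - 6.38*h + 9.18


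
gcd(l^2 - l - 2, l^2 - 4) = l - 2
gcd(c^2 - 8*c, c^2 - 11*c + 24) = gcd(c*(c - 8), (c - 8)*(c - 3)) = c - 8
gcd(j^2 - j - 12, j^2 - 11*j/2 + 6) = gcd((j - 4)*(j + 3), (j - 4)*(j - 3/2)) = j - 4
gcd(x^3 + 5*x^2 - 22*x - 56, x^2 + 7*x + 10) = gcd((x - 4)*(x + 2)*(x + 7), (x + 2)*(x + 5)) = x + 2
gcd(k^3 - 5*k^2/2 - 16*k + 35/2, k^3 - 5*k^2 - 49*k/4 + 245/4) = k^2 - 3*k/2 - 35/2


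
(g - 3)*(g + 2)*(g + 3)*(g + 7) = g^4 + 9*g^3 + 5*g^2 - 81*g - 126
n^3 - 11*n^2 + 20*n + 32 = (n - 8)*(n - 4)*(n + 1)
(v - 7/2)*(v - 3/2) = v^2 - 5*v + 21/4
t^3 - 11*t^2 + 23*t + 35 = (t - 7)*(t - 5)*(t + 1)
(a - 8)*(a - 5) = a^2 - 13*a + 40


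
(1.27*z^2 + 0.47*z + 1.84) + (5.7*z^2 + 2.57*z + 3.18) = 6.97*z^2 + 3.04*z + 5.02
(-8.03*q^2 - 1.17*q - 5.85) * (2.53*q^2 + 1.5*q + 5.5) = -20.3159*q^4 - 15.0051*q^3 - 60.7205*q^2 - 15.21*q - 32.175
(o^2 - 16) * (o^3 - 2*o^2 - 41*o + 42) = o^5 - 2*o^4 - 57*o^3 + 74*o^2 + 656*o - 672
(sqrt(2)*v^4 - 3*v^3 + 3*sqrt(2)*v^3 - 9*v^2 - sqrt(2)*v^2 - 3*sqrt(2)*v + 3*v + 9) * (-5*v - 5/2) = -5*sqrt(2)*v^5 - 35*sqrt(2)*v^4/2 + 15*v^4 - 5*sqrt(2)*v^3/2 + 105*v^3/2 + 15*v^2/2 + 35*sqrt(2)*v^2/2 - 105*v/2 + 15*sqrt(2)*v/2 - 45/2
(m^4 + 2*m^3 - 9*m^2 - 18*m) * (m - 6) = m^5 - 4*m^4 - 21*m^3 + 36*m^2 + 108*m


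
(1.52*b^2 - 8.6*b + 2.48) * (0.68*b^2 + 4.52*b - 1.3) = 1.0336*b^4 + 1.0224*b^3 - 39.1616*b^2 + 22.3896*b - 3.224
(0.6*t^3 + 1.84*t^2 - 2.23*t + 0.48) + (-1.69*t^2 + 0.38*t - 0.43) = 0.6*t^3 + 0.15*t^2 - 1.85*t + 0.05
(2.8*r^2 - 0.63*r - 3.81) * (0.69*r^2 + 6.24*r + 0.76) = 1.932*r^4 + 17.0373*r^3 - 4.4321*r^2 - 24.2532*r - 2.8956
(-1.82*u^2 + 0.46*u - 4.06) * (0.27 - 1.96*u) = 3.5672*u^3 - 1.393*u^2 + 8.0818*u - 1.0962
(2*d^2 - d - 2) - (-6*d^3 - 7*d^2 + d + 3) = 6*d^3 + 9*d^2 - 2*d - 5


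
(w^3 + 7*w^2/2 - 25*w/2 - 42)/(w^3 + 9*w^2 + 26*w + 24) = (w - 7/2)/(w + 2)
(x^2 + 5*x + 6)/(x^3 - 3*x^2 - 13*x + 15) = (x + 2)/(x^2 - 6*x + 5)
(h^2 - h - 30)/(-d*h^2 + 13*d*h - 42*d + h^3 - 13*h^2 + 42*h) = (-h - 5)/(d*h - 7*d - h^2 + 7*h)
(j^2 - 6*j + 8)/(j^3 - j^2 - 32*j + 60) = (j - 4)/(j^2 + j - 30)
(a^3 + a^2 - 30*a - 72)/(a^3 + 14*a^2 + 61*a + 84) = (a - 6)/(a + 7)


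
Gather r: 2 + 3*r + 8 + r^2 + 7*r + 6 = r^2 + 10*r + 16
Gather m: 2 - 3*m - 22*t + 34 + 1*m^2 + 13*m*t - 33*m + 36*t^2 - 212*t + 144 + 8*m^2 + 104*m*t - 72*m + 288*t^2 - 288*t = 9*m^2 + m*(117*t - 108) + 324*t^2 - 522*t + 180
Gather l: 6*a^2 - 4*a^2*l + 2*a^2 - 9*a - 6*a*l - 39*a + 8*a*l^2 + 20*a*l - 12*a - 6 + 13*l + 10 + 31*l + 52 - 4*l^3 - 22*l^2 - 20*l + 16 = 8*a^2 - 60*a - 4*l^3 + l^2*(8*a - 22) + l*(-4*a^2 + 14*a + 24) + 72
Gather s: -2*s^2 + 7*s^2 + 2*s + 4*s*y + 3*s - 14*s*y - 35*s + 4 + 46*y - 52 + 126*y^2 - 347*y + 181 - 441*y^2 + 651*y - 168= 5*s^2 + s*(-10*y - 30) - 315*y^2 + 350*y - 35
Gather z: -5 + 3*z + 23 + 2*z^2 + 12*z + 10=2*z^2 + 15*z + 28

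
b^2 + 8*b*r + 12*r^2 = (b + 2*r)*(b + 6*r)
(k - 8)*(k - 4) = k^2 - 12*k + 32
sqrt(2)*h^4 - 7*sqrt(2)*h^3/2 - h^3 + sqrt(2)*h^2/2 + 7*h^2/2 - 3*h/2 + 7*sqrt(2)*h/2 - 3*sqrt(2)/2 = (h - 3)*(h - 1/2)*(h - sqrt(2))*(sqrt(2)*h + 1)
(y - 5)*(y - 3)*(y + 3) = y^3 - 5*y^2 - 9*y + 45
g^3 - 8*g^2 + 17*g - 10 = (g - 5)*(g - 2)*(g - 1)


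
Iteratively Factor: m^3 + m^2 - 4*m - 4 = (m - 2)*(m^2 + 3*m + 2) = (m - 2)*(m + 1)*(m + 2)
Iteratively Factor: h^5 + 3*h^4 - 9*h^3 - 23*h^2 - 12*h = (h + 1)*(h^4 + 2*h^3 - 11*h^2 - 12*h) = (h - 3)*(h + 1)*(h^3 + 5*h^2 + 4*h) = (h - 3)*(h + 1)^2*(h^2 + 4*h) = h*(h - 3)*(h + 1)^2*(h + 4)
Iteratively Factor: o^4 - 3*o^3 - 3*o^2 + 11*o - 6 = (o - 3)*(o^3 - 3*o + 2) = (o - 3)*(o + 2)*(o^2 - 2*o + 1) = (o - 3)*(o - 1)*(o + 2)*(o - 1)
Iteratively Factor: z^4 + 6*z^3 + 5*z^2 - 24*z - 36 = (z + 2)*(z^3 + 4*z^2 - 3*z - 18) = (z + 2)*(z + 3)*(z^2 + z - 6) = (z - 2)*(z + 2)*(z + 3)*(z + 3)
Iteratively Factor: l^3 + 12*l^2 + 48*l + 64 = (l + 4)*(l^2 + 8*l + 16) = (l + 4)^2*(l + 4)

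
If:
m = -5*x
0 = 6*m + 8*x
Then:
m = 0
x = 0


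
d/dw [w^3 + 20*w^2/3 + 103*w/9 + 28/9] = 3*w^2 + 40*w/3 + 103/9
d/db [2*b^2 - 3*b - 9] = 4*b - 3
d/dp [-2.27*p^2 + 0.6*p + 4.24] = 0.6 - 4.54*p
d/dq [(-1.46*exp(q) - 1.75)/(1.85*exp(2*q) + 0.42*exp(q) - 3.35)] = (2.701*exp(2*q) + 6.475*exp(q) + 5.626)*exp(q)/(3.4225*exp(4*q) + 1.554*exp(3*q) - 12.2186*exp(2*q) - 2.814*exp(q) + 11.2225)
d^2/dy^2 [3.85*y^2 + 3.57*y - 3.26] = 7.70000000000000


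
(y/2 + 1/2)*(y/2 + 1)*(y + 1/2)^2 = y^4/4 + y^3 + 21*y^2/16 + 11*y/16 + 1/8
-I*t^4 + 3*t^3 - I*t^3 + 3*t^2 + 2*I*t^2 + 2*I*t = t*(t + I)*(t + 2*I)*(-I*t - I)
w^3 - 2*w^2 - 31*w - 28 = (w - 7)*(w + 1)*(w + 4)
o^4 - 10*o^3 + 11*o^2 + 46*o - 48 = (o - 8)*(o - 3)*(o - 1)*(o + 2)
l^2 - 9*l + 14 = (l - 7)*(l - 2)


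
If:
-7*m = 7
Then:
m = -1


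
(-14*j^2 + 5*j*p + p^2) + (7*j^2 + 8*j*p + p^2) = -7*j^2 + 13*j*p + 2*p^2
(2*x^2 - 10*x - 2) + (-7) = 2*x^2 - 10*x - 9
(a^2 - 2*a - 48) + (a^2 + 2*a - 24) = 2*a^2 - 72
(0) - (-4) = 4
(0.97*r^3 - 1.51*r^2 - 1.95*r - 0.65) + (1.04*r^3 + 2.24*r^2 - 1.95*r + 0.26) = 2.01*r^3 + 0.73*r^2 - 3.9*r - 0.39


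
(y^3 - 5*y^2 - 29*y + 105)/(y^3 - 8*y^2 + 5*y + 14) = (y^2 + 2*y - 15)/(y^2 - y - 2)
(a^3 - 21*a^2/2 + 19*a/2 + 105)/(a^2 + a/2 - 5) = (a^2 - 13*a + 42)/(a - 2)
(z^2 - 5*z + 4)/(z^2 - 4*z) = (z - 1)/z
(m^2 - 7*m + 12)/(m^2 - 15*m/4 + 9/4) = 4*(m - 4)/(4*m - 3)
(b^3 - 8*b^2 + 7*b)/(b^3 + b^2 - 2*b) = (b - 7)/(b + 2)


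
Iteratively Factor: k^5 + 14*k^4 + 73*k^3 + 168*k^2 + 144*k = (k + 4)*(k^4 + 10*k^3 + 33*k^2 + 36*k) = k*(k + 4)*(k^3 + 10*k^2 + 33*k + 36) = k*(k + 3)*(k + 4)*(k^2 + 7*k + 12) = k*(k + 3)*(k + 4)^2*(k + 3)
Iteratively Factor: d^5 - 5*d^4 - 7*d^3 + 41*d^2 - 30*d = (d - 1)*(d^4 - 4*d^3 - 11*d^2 + 30*d) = (d - 1)*(d + 3)*(d^3 - 7*d^2 + 10*d) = (d - 2)*(d - 1)*(d + 3)*(d^2 - 5*d) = (d - 5)*(d - 2)*(d - 1)*(d + 3)*(d)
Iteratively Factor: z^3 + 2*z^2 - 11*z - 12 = (z - 3)*(z^2 + 5*z + 4) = (z - 3)*(z + 4)*(z + 1)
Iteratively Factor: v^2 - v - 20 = (v - 5)*(v + 4)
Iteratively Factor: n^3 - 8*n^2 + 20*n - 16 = (n - 2)*(n^2 - 6*n + 8) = (n - 4)*(n - 2)*(n - 2)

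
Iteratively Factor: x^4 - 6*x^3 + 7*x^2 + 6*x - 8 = (x - 4)*(x^3 - 2*x^2 - x + 2) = (x - 4)*(x + 1)*(x^2 - 3*x + 2) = (x - 4)*(x - 1)*(x + 1)*(x - 2)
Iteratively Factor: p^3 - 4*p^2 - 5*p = (p - 5)*(p^2 + p) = (p - 5)*(p + 1)*(p)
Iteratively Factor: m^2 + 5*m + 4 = (m + 4)*(m + 1)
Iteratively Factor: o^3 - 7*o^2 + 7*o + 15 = (o + 1)*(o^2 - 8*o + 15) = (o - 5)*(o + 1)*(o - 3)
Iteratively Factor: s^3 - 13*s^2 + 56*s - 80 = (s - 4)*(s^2 - 9*s + 20) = (s - 4)^2*(s - 5)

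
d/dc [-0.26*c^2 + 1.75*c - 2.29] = 1.75 - 0.52*c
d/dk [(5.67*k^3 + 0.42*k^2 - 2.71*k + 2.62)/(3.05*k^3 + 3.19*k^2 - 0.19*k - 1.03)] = (16.8063*k^4 + 14.3764*k^3 - 32.9282*k^2 - 17.5808*k + 3.2891)/(9.3025*k^6 + 19.459*k^5 + 9.0171*k^4 - 7.4952*k^3 - 6.5353*k^2 + 0.3914*k + 1.0609)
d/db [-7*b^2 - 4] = -14*b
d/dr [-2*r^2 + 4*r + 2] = 4 - 4*r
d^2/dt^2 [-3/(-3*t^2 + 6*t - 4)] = 18*(-3*t^2 + 6*t + 12*(t - 1)^2 - 4)/(3*t^2 - 6*t + 4)^3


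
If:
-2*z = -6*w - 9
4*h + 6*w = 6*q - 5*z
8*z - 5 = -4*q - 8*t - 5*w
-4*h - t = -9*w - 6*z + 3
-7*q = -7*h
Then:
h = -237/28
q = -237/28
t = 351/49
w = -92/49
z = -111/98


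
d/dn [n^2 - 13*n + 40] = 2*n - 13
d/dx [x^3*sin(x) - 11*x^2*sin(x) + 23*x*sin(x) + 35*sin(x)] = x^3*cos(x) + 3*x^2*sin(x) - 11*x^2*cos(x) - 22*x*sin(x) + 23*x*cos(x) + 23*sin(x) + 35*cos(x)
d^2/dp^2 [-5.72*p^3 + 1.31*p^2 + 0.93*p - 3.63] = 2.62 - 34.32*p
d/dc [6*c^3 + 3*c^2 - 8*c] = 18*c^2 + 6*c - 8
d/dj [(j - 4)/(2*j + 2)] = 5/(2*(j + 1)^2)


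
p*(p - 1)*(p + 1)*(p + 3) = p^4 + 3*p^3 - p^2 - 3*p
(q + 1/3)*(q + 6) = q^2 + 19*q/3 + 2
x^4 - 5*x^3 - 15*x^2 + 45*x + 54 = (x - 6)*(x - 3)*(x + 1)*(x + 3)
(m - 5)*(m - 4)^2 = m^3 - 13*m^2 + 56*m - 80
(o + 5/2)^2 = o^2 + 5*o + 25/4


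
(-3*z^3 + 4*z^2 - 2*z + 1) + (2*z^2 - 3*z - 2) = -3*z^3 + 6*z^2 - 5*z - 1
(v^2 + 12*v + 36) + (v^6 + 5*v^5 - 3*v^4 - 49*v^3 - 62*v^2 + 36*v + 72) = v^6 + 5*v^5 - 3*v^4 - 49*v^3 - 61*v^2 + 48*v + 108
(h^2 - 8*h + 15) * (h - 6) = h^3 - 14*h^2 + 63*h - 90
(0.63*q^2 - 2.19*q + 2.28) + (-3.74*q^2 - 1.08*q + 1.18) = -3.11*q^2 - 3.27*q + 3.46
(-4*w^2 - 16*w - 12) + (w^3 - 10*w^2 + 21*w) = w^3 - 14*w^2 + 5*w - 12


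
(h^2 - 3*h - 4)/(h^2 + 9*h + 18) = (h^2 - 3*h - 4)/(h^2 + 9*h + 18)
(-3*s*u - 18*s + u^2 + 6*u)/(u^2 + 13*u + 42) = (-3*s + u)/(u + 7)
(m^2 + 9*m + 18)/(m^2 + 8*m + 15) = (m + 6)/(m + 5)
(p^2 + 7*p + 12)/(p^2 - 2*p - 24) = (p + 3)/(p - 6)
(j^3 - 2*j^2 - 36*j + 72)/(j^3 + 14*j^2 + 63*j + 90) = (j^2 - 8*j + 12)/(j^2 + 8*j + 15)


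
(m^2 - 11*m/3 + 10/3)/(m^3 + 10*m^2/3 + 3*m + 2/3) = (3*m^2 - 11*m + 10)/(3*m^3 + 10*m^2 + 9*m + 2)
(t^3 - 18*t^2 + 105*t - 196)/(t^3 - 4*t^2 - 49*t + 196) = (t - 7)/(t + 7)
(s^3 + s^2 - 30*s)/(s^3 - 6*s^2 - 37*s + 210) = s/(s - 7)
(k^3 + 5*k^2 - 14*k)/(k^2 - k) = (k^2 + 5*k - 14)/(k - 1)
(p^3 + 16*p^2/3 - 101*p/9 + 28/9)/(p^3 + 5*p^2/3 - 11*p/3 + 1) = (3*p^2 + 17*p - 28)/(3*(p^2 + 2*p - 3))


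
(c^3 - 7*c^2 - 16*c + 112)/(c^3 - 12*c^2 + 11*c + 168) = (c^2 - 16)/(c^2 - 5*c - 24)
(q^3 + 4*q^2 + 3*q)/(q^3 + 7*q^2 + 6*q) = (q + 3)/(q + 6)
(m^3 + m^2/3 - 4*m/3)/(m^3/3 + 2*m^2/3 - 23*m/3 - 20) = m*(3*m^2 + m - 4)/(m^3 + 2*m^2 - 23*m - 60)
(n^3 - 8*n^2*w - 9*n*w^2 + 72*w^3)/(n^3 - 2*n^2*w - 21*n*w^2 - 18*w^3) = (-n^2 + 11*n*w - 24*w^2)/(-n^2 + 5*n*w + 6*w^2)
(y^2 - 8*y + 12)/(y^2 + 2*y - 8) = (y - 6)/(y + 4)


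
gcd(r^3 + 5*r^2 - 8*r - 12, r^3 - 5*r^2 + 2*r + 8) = r^2 - r - 2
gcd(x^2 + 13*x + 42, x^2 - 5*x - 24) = 1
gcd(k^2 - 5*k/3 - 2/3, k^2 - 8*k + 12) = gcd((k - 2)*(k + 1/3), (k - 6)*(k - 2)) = k - 2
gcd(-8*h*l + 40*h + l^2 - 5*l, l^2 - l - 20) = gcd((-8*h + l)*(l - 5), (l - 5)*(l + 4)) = l - 5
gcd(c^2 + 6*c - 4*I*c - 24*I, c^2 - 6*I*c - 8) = c - 4*I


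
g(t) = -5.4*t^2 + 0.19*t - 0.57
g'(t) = 0.19 - 10.8*t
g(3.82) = -78.64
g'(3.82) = -41.07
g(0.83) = -4.13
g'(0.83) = -8.77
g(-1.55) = -13.84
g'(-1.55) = 16.93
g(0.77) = -3.63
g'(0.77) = -8.13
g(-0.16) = -0.74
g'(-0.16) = 1.92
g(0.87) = -4.49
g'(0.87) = -9.21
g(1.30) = -9.45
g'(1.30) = -13.85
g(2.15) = -25.12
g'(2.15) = -23.03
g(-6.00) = -196.11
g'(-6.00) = 64.99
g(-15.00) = -1218.42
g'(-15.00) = 162.19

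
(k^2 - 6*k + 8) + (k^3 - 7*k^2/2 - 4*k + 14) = k^3 - 5*k^2/2 - 10*k + 22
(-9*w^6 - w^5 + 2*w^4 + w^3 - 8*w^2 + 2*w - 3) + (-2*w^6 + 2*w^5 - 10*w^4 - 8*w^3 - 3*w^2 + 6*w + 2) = -11*w^6 + w^5 - 8*w^4 - 7*w^3 - 11*w^2 + 8*w - 1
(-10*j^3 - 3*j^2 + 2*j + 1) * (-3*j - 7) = 30*j^4 + 79*j^3 + 15*j^2 - 17*j - 7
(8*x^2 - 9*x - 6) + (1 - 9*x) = 8*x^2 - 18*x - 5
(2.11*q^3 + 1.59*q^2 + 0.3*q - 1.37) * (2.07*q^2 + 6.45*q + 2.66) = 4.3677*q^5 + 16.9008*q^4 + 16.4891*q^3 + 3.3285*q^2 - 8.0385*q - 3.6442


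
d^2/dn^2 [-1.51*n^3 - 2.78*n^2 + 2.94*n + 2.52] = -9.06*n - 5.56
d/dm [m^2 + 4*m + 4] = 2*m + 4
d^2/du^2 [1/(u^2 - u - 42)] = 2*(u^2 - u - (2*u - 1)^2 - 42)/(-u^2 + u + 42)^3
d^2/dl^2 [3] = 0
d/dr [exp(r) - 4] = exp(r)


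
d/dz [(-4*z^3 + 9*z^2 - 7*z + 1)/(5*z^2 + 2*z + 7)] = (-20*z^4 - 16*z^3 - 31*z^2 + 116*z - 51)/(25*z^4 + 20*z^3 + 74*z^2 + 28*z + 49)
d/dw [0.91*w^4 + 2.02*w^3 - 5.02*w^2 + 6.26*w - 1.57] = 3.64*w^3 + 6.06*w^2 - 10.04*w + 6.26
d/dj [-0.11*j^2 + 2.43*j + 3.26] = 2.43 - 0.22*j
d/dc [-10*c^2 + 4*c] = 4 - 20*c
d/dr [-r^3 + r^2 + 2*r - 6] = -3*r^2 + 2*r + 2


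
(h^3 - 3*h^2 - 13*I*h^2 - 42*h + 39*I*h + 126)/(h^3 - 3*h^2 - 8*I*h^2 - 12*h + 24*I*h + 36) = (h - 7*I)/(h - 2*I)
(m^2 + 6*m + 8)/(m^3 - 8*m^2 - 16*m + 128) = (m + 2)/(m^2 - 12*m + 32)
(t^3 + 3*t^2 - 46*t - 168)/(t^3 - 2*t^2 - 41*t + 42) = (t + 4)/(t - 1)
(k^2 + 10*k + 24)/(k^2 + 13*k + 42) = (k + 4)/(k + 7)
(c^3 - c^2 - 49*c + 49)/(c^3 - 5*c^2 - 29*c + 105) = (c^2 + 6*c - 7)/(c^2 + 2*c - 15)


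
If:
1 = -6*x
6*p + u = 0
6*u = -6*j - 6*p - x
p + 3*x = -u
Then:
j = -17/36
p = -1/10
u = 3/5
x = -1/6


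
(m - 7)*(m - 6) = m^2 - 13*m + 42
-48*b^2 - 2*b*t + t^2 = (-8*b + t)*(6*b + t)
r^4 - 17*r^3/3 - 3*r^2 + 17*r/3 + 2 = (r - 6)*(r - 1)*(r + 1/3)*(r + 1)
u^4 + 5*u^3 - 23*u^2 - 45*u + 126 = (u - 3)*(u - 2)*(u + 3)*(u + 7)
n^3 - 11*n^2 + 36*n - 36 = (n - 6)*(n - 3)*(n - 2)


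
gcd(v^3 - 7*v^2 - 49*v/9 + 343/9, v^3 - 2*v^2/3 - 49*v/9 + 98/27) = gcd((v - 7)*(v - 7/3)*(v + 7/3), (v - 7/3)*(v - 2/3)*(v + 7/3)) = v^2 - 49/9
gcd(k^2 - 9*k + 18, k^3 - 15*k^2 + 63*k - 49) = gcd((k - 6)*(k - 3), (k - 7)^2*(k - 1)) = 1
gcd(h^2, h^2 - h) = h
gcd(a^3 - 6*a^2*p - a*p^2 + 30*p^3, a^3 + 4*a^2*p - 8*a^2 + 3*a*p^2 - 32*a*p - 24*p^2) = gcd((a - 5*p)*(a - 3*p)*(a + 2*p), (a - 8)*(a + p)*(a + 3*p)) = 1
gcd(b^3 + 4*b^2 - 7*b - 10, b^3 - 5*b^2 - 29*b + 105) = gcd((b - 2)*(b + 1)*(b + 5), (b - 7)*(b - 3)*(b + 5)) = b + 5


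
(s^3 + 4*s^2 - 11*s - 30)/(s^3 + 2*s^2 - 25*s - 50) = (s - 3)/(s - 5)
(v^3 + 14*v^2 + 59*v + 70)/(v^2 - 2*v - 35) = (v^2 + 9*v + 14)/(v - 7)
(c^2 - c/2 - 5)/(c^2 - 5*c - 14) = (c - 5/2)/(c - 7)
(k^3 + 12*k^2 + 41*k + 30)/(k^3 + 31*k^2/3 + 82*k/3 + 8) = 3*(k^2 + 6*k + 5)/(3*k^2 + 13*k + 4)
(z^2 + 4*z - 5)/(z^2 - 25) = (z - 1)/(z - 5)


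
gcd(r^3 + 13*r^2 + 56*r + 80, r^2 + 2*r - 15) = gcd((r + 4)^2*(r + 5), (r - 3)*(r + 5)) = r + 5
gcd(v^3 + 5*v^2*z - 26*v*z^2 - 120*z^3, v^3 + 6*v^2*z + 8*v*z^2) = v + 4*z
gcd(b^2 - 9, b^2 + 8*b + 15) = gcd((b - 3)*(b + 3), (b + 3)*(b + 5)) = b + 3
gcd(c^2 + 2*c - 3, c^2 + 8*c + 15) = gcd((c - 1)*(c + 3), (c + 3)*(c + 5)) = c + 3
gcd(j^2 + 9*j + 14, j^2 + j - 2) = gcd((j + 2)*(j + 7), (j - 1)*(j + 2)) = j + 2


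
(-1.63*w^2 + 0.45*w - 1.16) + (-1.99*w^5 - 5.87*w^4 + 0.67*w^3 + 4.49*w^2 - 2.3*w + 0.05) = -1.99*w^5 - 5.87*w^4 + 0.67*w^3 + 2.86*w^2 - 1.85*w - 1.11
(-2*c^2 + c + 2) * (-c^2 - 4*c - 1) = 2*c^4 + 7*c^3 - 4*c^2 - 9*c - 2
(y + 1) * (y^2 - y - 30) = y^3 - 31*y - 30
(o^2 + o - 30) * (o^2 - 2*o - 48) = o^4 - o^3 - 80*o^2 + 12*o + 1440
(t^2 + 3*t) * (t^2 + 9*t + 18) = t^4 + 12*t^3 + 45*t^2 + 54*t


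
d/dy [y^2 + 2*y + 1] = 2*y + 2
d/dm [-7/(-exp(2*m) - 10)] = -14*exp(2*m)/(exp(2*m) + 10)^2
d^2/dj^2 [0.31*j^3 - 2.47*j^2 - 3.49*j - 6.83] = 1.86*j - 4.94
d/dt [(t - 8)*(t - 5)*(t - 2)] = 3*t^2 - 30*t + 66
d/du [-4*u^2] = -8*u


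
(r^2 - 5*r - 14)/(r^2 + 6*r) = (r^2 - 5*r - 14)/(r*(r + 6))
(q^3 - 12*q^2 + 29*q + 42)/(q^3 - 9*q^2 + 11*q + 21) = (q - 6)/(q - 3)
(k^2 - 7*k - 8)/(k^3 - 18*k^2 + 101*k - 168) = (k + 1)/(k^2 - 10*k + 21)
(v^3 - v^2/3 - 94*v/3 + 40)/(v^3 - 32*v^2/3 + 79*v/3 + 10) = (3*v^2 + 14*v - 24)/(3*v^2 - 17*v - 6)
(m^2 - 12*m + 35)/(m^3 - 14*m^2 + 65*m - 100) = (m - 7)/(m^2 - 9*m + 20)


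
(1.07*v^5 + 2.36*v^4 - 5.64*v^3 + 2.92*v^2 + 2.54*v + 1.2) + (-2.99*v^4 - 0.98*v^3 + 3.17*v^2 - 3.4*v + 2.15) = 1.07*v^5 - 0.63*v^4 - 6.62*v^3 + 6.09*v^2 - 0.86*v + 3.35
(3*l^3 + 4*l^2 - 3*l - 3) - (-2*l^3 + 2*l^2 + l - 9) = 5*l^3 + 2*l^2 - 4*l + 6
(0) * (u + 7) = 0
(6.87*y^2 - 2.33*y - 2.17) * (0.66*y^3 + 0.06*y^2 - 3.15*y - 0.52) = 4.5342*y^5 - 1.1256*y^4 - 23.2125*y^3 + 3.6369*y^2 + 8.0471*y + 1.1284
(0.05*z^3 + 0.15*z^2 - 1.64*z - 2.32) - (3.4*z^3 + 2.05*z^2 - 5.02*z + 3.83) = -3.35*z^3 - 1.9*z^2 + 3.38*z - 6.15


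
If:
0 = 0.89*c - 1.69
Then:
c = 1.90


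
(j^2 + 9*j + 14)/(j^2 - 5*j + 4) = (j^2 + 9*j + 14)/(j^2 - 5*j + 4)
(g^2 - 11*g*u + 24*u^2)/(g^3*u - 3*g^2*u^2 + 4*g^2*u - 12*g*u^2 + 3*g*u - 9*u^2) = (g - 8*u)/(u*(g^2 + 4*g + 3))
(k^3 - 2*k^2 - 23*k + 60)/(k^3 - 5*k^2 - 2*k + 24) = (k + 5)/(k + 2)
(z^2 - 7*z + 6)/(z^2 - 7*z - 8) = (-z^2 + 7*z - 6)/(-z^2 + 7*z + 8)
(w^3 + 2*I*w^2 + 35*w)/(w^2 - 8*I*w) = (w^2 + 2*I*w + 35)/(w - 8*I)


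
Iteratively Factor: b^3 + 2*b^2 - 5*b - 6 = (b + 1)*(b^2 + b - 6) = (b + 1)*(b + 3)*(b - 2)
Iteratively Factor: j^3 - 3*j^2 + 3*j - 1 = (j - 1)*(j^2 - 2*j + 1) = (j - 1)^2*(j - 1)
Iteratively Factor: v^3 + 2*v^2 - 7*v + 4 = (v - 1)*(v^2 + 3*v - 4) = (v - 1)^2*(v + 4)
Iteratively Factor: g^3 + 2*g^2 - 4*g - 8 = (g + 2)*(g^2 - 4) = (g + 2)^2*(g - 2)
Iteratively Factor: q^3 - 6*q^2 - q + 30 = (q + 2)*(q^2 - 8*q + 15) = (q - 5)*(q + 2)*(q - 3)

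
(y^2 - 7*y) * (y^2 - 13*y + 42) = y^4 - 20*y^3 + 133*y^2 - 294*y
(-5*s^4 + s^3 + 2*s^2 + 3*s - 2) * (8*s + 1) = -40*s^5 + 3*s^4 + 17*s^3 + 26*s^2 - 13*s - 2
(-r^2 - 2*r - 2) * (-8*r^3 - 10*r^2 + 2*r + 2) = 8*r^5 + 26*r^4 + 34*r^3 + 14*r^2 - 8*r - 4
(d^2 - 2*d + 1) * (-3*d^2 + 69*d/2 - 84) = -3*d^4 + 81*d^3/2 - 156*d^2 + 405*d/2 - 84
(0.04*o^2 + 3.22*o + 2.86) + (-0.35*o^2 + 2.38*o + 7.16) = -0.31*o^2 + 5.6*o + 10.02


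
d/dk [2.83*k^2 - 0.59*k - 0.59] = 5.66*k - 0.59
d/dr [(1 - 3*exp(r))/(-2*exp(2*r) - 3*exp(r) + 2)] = (-6*exp(2*r) + 4*exp(r) - 3)*exp(r)/(4*exp(4*r) + 12*exp(3*r) + exp(2*r) - 12*exp(r) + 4)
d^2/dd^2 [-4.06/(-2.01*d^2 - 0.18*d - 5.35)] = (-32.805612*d^2 - 2.937816*d + 4.06*(4.02*d + 0.18)*(8.04*d + 0.36) - 87.31842)/(2.01*d^2 + 0.18*d + 5.35)^3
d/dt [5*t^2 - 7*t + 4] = 10*t - 7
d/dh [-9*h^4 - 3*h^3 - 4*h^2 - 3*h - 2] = -36*h^3 - 9*h^2 - 8*h - 3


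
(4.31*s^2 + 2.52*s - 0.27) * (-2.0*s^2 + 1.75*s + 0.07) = -8.62*s^4 + 2.5025*s^3 + 5.2517*s^2 - 0.2961*s - 0.0189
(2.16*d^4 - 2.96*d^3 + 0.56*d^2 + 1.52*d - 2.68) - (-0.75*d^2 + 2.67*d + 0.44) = 2.16*d^4 - 2.96*d^3 + 1.31*d^2 - 1.15*d - 3.12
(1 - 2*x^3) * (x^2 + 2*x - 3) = -2*x^5 - 4*x^4 + 6*x^3 + x^2 + 2*x - 3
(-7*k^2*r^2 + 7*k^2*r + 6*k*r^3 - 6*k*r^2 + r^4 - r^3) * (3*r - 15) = -21*k^2*r^3 + 126*k^2*r^2 - 105*k^2*r + 18*k*r^4 - 108*k*r^3 + 90*k*r^2 + 3*r^5 - 18*r^4 + 15*r^3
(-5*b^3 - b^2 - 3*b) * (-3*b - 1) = 15*b^4 + 8*b^3 + 10*b^2 + 3*b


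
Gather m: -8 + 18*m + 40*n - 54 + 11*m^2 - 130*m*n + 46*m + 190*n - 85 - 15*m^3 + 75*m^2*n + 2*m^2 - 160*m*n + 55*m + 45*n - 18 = -15*m^3 + m^2*(75*n + 13) + m*(119 - 290*n) + 275*n - 165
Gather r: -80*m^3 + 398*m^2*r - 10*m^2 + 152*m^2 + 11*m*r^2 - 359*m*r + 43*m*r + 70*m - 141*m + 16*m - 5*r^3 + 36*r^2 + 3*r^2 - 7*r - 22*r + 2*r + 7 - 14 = -80*m^3 + 142*m^2 - 55*m - 5*r^3 + r^2*(11*m + 39) + r*(398*m^2 - 316*m - 27) - 7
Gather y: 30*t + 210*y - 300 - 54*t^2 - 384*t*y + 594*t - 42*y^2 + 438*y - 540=-54*t^2 + 624*t - 42*y^2 + y*(648 - 384*t) - 840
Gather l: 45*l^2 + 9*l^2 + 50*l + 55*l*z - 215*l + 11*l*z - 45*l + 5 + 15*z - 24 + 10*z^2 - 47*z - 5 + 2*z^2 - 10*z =54*l^2 + l*(66*z - 210) + 12*z^2 - 42*z - 24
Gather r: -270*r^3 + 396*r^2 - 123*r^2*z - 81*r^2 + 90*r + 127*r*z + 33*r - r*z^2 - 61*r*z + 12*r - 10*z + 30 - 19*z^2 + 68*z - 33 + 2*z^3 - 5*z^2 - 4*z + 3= -270*r^3 + r^2*(315 - 123*z) + r*(-z^2 + 66*z + 135) + 2*z^3 - 24*z^2 + 54*z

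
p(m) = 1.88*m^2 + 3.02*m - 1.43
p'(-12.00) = -42.10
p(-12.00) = 233.05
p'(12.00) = 48.14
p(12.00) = 305.53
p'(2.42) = 12.12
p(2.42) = 16.89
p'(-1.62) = -3.07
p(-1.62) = -1.39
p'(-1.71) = -3.41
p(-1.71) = -1.10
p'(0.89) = 6.37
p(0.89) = 2.75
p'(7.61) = 31.63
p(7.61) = 130.43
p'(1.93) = 10.28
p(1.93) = 11.40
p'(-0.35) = 1.70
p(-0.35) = -2.26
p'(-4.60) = -14.28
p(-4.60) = 24.46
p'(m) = 3.76*m + 3.02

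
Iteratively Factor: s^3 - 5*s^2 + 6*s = (s)*(s^2 - 5*s + 6) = s*(s - 3)*(s - 2)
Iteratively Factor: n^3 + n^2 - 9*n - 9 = (n - 3)*(n^2 + 4*n + 3) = (n - 3)*(n + 3)*(n + 1)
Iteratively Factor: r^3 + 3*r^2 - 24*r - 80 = (r + 4)*(r^2 - r - 20) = (r - 5)*(r + 4)*(r + 4)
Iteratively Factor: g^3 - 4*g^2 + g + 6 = (g + 1)*(g^2 - 5*g + 6) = (g - 3)*(g + 1)*(g - 2)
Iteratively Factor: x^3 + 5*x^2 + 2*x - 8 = (x + 4)*(x^2 + x - 2) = (x + 2)*(x + 4)*(x - 1)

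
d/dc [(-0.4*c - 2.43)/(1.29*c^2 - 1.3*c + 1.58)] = (0.516*c^2 + 6.2694*c - 3.791)/(1.6641*c^4 - 3.354*c^3 + 5.7664*c^2 - 4.108*c + 2.4964)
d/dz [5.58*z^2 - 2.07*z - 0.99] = 11.16*z - 2.07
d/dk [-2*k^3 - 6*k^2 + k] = -6*k^2 - 12*k + 1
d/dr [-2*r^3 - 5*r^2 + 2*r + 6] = -6*r^2 - 10*r + 2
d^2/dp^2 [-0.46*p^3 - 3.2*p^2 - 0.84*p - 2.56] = -2.76*p - 6.4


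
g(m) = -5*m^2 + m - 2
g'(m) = 1 - 10*m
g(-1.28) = -11.47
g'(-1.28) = 13.80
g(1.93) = -18.69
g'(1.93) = -18.30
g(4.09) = -81.55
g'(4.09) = -39.90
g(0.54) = -2.92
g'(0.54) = -4.40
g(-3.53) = -67.83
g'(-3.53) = 36.30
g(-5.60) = -164.40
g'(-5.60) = 57.00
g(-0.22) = -2.46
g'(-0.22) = 3.20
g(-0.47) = -3.57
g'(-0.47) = 5.70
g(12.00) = -710.00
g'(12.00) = -119.00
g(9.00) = -398.00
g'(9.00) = -89.00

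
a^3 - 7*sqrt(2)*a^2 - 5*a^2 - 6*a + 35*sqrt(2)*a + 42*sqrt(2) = (a - 6)*(a + 1)*(a - 7*sqrt(2))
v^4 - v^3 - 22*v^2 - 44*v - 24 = (v - 6)*(v + 1)*(v + 2)^2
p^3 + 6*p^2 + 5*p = p*(p + 1)*(p + 5)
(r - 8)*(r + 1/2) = r^2 - 15*r/2 - 4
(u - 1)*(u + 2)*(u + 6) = u^3 + 7*u^2 + 4*u - 12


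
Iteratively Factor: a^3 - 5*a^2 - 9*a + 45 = (a + 3)*(a^2 - 8*a + 15) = (a - 3)*(a + 3)*(a - 5)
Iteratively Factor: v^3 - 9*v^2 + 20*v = (v)*(v^2 - 9*v + 20) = v*(v - 4)*(v - 5)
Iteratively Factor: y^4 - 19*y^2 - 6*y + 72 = (y - 2)*(y^3 + 2*y^2 - 15*y - 36) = (y - 2)*(y + 3)*(y^2 - y - 12) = (y - 2)*(y + 3)^2*(y - 4)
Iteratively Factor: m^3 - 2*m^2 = (m)*(m^2 - 2*m) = m*(m - 2)*(m)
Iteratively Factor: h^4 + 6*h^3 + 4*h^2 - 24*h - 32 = (h + 2)*(h^3 + 4*h^2 - 4*h - 16) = (h + 2)^2*(h^2 + 2*h - 8) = (h + 2)^2*(h + 4)*(h - 2)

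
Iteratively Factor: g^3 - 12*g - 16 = (g + 2)*(g^2 - 2*g - 8) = (g + 2)^2*(g - 4)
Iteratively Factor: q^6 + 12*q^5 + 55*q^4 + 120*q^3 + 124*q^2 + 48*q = (q + 4)*(q^5 + 8*q^4 + 23*q^3 + 28*q^2 + 12*q) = (q + 2)*(q + 4)*(q^4 + 6*q^3 + 11*q^2 + 6*q) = (q + 2)^2*(q + 4)*(q^3 + 4*q^2 + 3*q) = (q + 2)^2*(q + 3)*(q + 4)*(q^2 + q) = q*(q + 2)^2*(q + 3)*(q + 4)*(q + 1)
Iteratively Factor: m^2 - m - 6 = (m + 2)*(m - 3)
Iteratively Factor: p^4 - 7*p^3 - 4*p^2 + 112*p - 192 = (p - 4)*(p^3 - 3*p^2 - 16*p + 48) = (p - 4)*(p + 4)*(p^2 - 7*p + 12) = (p - 4)^2*(p + 4)*(p - 3)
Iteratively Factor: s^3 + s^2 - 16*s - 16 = (s + 4)*(s^2 - 3*s - 4) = (s + 1)*(s + 4)*(s - 4)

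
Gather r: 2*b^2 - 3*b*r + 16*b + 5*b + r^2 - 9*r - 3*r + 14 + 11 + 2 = 2*b^2 + 21*b + r^2 + r*(-3*b - 12) + 27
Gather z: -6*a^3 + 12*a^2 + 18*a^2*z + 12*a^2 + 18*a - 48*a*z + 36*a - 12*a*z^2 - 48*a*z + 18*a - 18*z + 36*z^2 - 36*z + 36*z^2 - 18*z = -6*a^3 + 24*a^2 + 72*a + z^2*(72 - 12*a) + z*(18*a^2 - 96*a - 72)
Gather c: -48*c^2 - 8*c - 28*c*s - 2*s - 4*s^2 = -48*c^2 + c*(-28*s - 8) - 4*s^2 - 2*s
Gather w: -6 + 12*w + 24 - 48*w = 18 - 36*w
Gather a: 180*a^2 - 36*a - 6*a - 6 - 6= 180*a^2 - 42*a - 12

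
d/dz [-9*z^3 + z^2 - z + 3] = -27*z^2 + 2*z - 1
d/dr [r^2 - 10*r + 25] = 2*r - 10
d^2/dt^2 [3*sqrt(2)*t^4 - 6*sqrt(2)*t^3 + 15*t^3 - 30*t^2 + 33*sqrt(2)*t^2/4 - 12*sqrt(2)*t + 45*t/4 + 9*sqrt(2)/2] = 36*sqrt(2)*t^2 - 36*sqrt(2)*t + 90*t - 60 + 33*sqrt(2)/2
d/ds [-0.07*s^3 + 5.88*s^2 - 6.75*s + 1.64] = -0.21*s^2 + 11.76*s - 6.75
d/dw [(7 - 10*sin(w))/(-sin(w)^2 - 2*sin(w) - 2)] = 2*(-5*sin(w)^2 + 7*sin(w) + 17)*cos(w)/(sin(w)^2 + 2*sin(w) + 2)^2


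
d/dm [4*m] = 4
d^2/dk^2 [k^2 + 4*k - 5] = 2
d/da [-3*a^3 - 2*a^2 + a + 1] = -9*a^2 - 4*a + 1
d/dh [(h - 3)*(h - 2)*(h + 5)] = 3*h^2 - 19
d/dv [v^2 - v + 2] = 2*v - 1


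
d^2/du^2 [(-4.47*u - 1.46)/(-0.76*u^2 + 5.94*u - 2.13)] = ((50.8844 - 20.3832*u)*(0.76*u^2 - 5.94*u + 2.13) + (1.52*u - 5.94)*(3.04*u - 11.88)*(4.47*u + 1.46))/(0.76*u^2 - 5.94*u + 2.13)^3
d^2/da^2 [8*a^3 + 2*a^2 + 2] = 48*a + 4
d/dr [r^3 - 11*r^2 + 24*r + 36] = 3*r^2 - 22*r + 24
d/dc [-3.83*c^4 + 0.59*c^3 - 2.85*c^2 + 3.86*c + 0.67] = -15.32*c^3 + 1.77*c^2 - 5.7*c + 3.86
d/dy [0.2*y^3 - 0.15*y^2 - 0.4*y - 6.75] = 0.6*y^2 - 0.3*y - 0.4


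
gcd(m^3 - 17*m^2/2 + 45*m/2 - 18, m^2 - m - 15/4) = 1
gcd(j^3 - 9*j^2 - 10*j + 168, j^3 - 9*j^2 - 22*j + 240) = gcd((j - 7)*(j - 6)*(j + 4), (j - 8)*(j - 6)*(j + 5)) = j - 6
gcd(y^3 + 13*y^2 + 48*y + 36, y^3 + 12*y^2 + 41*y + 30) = y^2 + 7*y + 6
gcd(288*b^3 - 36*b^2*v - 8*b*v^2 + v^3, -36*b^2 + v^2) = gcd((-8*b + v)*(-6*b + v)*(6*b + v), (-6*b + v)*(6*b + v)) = -36*b^2 + v^2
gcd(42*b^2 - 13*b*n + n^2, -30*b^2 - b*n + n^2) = 6*b - n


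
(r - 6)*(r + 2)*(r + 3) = r^3 - r^2 - 24*r - 36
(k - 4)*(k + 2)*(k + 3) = k^3 + k^2 - 14*k - 24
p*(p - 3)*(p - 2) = p^3 - 5*p^2 + 6*p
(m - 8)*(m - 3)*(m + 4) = m^3 - 7*m^2 - 20*m + 96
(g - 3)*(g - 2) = g^2 - 5*g + 6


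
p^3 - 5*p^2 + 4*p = p*(p - 4)*(p - 1)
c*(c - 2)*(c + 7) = c^3 + 5*c^2 - 14*c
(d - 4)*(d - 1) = d^2 - 5*d + 4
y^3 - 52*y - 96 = (y - 8)*(y + 2)*(y + 6)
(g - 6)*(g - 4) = g^2 - 10*g + 24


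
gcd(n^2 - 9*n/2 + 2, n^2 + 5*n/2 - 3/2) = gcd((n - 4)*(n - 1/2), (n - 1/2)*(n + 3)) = n - 1/2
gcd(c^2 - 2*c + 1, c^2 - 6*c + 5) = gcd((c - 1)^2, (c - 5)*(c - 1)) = c - 1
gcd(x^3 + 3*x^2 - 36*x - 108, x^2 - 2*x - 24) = x - 6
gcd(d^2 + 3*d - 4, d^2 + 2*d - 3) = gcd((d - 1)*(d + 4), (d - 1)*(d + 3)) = d - 1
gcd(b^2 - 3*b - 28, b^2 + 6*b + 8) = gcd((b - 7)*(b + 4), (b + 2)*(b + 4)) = b + 4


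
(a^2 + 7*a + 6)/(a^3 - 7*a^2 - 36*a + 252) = (a + 1)/(a^2 - 13*a + 42)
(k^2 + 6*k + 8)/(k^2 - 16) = (k + 2)/(k - 4)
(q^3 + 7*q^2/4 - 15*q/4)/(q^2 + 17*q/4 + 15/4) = q*(4*q - 5)/(4*q + 5)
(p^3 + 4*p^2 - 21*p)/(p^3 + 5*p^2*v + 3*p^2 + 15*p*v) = (p^2 + 4*p - 21)/(p^2 + 5*p*v + 3*p + 15*v)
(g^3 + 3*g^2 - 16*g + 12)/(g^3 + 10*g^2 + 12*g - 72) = (g - 1)/(g + 6)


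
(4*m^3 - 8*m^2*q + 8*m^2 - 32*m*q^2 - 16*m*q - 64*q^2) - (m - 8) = 4*m^3 - 8*m^2*q + 8*m^2 - 32*m*q^2 - 16*m*q - m - 64*q^2 + 8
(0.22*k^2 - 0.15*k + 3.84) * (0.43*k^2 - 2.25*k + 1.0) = 0.0946*k^4 - 0.5595*k^3 + 2.2087*k^2 - 8.79*k + 3.84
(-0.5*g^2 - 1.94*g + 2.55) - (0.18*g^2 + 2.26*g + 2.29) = -0.68*g^2 - 4.2*g + 0.26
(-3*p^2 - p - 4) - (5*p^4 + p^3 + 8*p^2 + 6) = -5*p^4 - p^3 - 11*p^2 - p - 10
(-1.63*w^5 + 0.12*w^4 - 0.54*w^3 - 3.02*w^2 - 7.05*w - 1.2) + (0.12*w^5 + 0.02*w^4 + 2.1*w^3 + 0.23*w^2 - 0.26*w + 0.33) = -1.51*w^5 + 0.14*w^4 + 1.56*w^3 - 2.79*w^2 - 7.31*w - 0.87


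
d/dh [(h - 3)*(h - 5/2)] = 2*h - 11/2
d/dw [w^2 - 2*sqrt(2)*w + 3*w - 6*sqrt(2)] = 2*w - 2*sqrt(2) + 3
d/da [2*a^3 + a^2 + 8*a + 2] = 6*a^2 + 2*a + 8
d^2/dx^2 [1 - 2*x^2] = -4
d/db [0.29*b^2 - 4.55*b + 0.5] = 0.58*b - 4.55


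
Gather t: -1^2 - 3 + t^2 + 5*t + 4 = t^2 + 5*t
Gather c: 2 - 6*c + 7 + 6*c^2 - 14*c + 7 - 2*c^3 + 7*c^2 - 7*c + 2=-2*c^3 + 13*c^2 - 27*c + 18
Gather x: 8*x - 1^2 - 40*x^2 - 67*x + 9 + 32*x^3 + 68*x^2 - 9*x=32*x^3 + 28*x^2 - 68*x + 8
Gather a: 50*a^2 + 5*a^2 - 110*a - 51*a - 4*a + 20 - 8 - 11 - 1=55*a^2 - 165*a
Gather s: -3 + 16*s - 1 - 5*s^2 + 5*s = -5*s^2 + 21*s - 4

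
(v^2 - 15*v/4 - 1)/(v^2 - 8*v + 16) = (v + 1/4)/(v - 4)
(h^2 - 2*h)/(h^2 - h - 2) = h/(h + 1)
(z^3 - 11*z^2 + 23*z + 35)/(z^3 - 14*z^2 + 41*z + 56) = (z - 5)/(z - 8)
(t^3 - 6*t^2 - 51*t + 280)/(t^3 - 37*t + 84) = (t^2 - 13*t + 40)/(t^2 - 7*t + 12)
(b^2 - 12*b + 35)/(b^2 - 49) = (b - 5)/(b + 7)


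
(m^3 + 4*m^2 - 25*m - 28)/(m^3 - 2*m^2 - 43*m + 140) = (m + 1)/(m - 5)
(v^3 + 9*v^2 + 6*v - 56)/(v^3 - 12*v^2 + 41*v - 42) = (v^2 + 11*v + 28)/(v^2 - 10*v + 21)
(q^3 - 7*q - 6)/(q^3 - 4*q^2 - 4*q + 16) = (q^2 - 2*q - 3)/(q^2 - 6*q + 8)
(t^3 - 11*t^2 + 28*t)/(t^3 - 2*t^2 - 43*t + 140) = t*(t - 7)/(t^2 + 2*t - 35)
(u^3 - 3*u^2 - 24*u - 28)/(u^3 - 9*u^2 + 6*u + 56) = (u + 2)/(u - 4)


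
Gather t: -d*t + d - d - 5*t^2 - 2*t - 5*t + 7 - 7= -5*t^2 + t*(-d - 7)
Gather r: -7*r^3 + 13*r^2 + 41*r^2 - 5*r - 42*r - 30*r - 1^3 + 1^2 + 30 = -7*r^3 + 54*r^2 - 77*r + 30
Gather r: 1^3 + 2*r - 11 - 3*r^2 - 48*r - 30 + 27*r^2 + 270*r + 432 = 24*r^2 + 224*r + 392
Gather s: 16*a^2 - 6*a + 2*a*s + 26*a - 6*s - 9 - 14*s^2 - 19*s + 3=16*a^2 + 20*a - 14*s^2 + s*(2*a - 25) - 6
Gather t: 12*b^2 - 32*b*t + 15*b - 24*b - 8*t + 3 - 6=12*b^2 - 9*b + t*(-32*b - 8) - 3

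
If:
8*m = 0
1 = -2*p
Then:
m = 0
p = -1/2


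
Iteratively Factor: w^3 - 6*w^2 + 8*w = (w - 4)*(w^2 - 2*w) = (w - 4)*(w - 2)*(w)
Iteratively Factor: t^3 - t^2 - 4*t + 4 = (t - 2)*(t^2 + t - 2) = (t - 2)*(t + 2)*(t - 1)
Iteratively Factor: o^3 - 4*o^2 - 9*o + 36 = (o - 3)*(o^2 - o - 12) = (o - 4)*(o - 3)*(o + 3)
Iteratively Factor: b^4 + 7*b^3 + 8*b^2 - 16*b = (b + 4)*(b^3 + 3*b^2 - 4*b) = (b + 4)^2*(b^2 - b) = (b - 1)*(b + 4)^2*(b)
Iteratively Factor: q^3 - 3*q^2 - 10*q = (q - 5)*(q^2 + 2*q) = (q - 5)*(q + 2)*(q)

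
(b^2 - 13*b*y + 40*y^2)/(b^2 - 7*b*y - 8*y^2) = (b - 5*y)/(b + y)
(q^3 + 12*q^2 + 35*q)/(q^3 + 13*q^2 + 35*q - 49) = q*(q + 5)/(q^2 + 6*q - 7)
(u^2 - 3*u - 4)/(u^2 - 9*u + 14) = (u^2 - 3*u - 4)/(u^2 - 9*u + 14)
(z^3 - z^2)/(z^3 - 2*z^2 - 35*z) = z*(1 - z)/(-z^2 + 2*z + 35)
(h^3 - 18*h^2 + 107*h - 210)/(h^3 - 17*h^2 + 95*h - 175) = (h - 6)/(h - 5)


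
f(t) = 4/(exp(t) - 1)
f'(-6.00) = -0.00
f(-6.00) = -4.01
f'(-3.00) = -0.22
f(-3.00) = -4.21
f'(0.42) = -22.35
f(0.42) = 7.66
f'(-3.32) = -0.16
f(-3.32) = -4.15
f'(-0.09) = -493.49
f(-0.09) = -46.47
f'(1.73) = -1.05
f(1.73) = 0.86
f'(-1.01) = -3.60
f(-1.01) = -6.29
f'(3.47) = -0.13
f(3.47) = 0.13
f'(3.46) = -0.13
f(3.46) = 0.13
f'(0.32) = -38.73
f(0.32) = 10.61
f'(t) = -4*exp(t)/(exp(t) - 1)^2 = -1/sinh(t/2)^2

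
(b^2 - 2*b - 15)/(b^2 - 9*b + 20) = (b + 3)/(b - 4)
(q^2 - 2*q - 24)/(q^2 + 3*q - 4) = (q - 6)/(q - 1)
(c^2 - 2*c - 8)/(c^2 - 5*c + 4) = (c + 2)/(c - 1)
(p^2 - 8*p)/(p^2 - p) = (p - 8)/(p - 1)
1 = 1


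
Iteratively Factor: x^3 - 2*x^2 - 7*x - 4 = (x + 1)*(x^2 - 3*x - 4) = (x - 4)*(x + 1)*(x + 1)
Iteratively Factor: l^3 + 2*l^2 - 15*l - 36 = (l - 4)*(l^2 + 6*l + 9) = (l - 4)*(l + 3)*(l + 3)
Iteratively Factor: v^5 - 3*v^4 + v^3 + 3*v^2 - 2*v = (v)*(v^4 - 3*v^3 + v^2 + 3*v - 2) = v*(v - 2)*(v^3 - v^2 - v + 1) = v*(v - 2)*(v - 1)*(v^2 - 1) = v*(v - 2)*(v - 1)*(v + 1)*(v - 1)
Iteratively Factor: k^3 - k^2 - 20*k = (k + 4)*(k^2 - 5*k) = k*(k + 4)*(k - 5)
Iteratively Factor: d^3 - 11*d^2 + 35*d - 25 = (d - 5)*(d^2 - 6*d + 5) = (d - 5)^2*(d - 1)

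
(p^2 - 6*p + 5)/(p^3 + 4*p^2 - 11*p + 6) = (p - 5)/(p^2 + 5*p - 6)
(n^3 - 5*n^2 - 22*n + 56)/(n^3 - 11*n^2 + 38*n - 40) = (n^2 - 3*n - 28)/(n^2 - 9*n + 20)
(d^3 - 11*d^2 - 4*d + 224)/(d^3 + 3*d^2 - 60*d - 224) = (d - 7)/(d + 7)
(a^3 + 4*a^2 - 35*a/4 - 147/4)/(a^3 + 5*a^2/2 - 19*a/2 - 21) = (a + 7/2)/(a + 2)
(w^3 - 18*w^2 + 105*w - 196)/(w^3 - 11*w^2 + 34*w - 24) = (w^2 - 14*w + 49)/(w^2 - 7*w + 6)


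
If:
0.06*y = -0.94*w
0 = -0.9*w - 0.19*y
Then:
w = 0.00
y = 0.00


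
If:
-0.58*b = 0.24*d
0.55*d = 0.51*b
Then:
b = 0.00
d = 0.00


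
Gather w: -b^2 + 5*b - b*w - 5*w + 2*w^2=-b^2 + 5*b + 2*w^2 + w*(-b - 5)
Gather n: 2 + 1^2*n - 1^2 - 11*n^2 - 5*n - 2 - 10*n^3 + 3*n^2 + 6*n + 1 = -10*n^3 - 8*n^2 + 2*n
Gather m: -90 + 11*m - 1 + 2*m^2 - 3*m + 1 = 2*m^2 + 8*m - 90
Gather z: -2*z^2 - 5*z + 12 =-2*z^2 - 5*z + 12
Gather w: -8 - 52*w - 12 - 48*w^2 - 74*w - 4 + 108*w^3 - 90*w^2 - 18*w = 108*w^3 - 138*w^2 - 144*w - 24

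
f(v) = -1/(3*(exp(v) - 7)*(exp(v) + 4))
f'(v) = exp(v)/(3*(exp(v) - 7)*(exp(v) + 4)^2) + exp(v)/(3*(exp(v) - 7)^2*(exp(v) + 4)) = (2*exp(v) - 3)*exp(v)/(3*(exp(v) - 7)^2*(exp(v) + 4)^2)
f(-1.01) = 0.01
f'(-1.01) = -0.00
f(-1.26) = 0.01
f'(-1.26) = -0.00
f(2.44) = -0.00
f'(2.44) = 0.02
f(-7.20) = 0.01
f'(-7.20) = -0.00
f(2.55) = -0.00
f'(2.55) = 0.01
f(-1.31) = 0.01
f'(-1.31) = -0.00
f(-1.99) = 0.01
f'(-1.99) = -0.00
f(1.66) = 0.02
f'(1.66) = 0.05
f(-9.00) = 0.01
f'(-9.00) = 0.00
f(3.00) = 0.00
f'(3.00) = 0.00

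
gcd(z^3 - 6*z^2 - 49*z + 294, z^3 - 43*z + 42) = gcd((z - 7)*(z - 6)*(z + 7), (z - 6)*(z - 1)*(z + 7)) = z^2 + z - 42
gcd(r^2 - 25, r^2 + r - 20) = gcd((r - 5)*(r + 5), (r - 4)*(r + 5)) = r + 5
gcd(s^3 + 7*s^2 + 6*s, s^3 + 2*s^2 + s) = s^2 + s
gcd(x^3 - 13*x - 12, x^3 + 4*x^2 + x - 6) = x + 3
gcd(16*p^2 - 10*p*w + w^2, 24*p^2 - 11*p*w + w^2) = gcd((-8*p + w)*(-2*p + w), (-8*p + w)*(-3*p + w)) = 8*p - w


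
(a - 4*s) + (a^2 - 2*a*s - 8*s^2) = a^2 - 2*a*s + a - 8*s^2 - 4*s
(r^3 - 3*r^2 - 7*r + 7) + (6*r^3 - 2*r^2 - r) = 7*r^3 - 5*r^2 - 8*r + 7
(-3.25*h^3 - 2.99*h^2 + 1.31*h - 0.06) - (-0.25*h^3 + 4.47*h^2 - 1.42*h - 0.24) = -3.0*h^3 - 7.46*h^2 + 2.73*h + 0.18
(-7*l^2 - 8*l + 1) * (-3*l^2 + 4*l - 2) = 21*l^4 - 4*l^3 - 21*l^2 + 20*l - 2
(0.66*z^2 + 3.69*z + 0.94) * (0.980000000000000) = 0.6468*z^2 + 3.6162*z + 0.9212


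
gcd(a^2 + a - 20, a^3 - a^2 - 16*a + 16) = a - 4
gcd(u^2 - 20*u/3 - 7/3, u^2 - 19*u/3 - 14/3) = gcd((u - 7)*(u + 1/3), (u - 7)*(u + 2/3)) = u - 7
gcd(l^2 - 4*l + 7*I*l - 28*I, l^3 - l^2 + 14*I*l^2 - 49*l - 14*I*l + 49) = l + 7*I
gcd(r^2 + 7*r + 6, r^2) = 1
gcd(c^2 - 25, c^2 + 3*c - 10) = c + 5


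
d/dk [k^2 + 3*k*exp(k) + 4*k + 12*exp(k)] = 3*k*exp(k) + 2*k + 15*exp(k) + 4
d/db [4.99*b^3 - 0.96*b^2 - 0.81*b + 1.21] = 14.97*b^2 - 1.92*b - 0.81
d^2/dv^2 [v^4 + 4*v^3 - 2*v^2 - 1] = 12*v^2 + 24*v - 4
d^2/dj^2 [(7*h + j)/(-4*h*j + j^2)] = 2*(3*j*(-h - j)*(4*h - j) - 4*(2*h - j)^2*(7*h + j))/(j^3*(4*h - j)^3)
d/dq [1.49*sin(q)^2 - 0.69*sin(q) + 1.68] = (2.98*sin(q) - 0.69)*cos(q)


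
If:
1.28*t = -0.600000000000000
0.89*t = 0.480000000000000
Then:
No Solution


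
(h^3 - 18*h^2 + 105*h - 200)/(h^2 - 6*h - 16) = (h^2 - 10*h + 25)/(h + 2)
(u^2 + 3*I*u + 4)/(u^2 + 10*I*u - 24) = (u - I)/(u + 6*I)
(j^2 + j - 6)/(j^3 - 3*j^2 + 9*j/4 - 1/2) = 4*(j + 3)/(4*j^2 - 4*j + 1)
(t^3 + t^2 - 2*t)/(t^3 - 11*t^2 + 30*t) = (t^2 + t - 2)/(t^2 - 11*t + 30)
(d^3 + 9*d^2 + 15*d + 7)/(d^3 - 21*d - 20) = (d^2 + 8*d + 7)/(d^2 - d - 20)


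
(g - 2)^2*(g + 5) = g^3 + g^2 - 16*g + 20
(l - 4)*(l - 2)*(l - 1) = l^3 - 7*l^2 + 14*l - 8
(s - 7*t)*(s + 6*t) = s^2 - s*t - 42*t^2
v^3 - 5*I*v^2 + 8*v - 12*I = (v - 6*I)*(v - I)*(v + 2*I)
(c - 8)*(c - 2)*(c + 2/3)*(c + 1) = c^4 - 25*c^3/3 + 20*c + 32/3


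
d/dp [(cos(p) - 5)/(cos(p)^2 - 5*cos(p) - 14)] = (cos(p)^2 - 10*cos(p) + 39)*sin(p)/(sin(p)^2 + 5*cos(p) + 13)^2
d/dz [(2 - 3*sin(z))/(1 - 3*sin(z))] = 3*cos(z)/(3*sin(z) - 1)^2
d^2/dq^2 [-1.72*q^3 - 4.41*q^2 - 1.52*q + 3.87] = -10.32*q - 8.82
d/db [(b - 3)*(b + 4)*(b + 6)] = 3*b^2 + 14*b - 6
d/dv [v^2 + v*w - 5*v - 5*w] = 2*v + w - 5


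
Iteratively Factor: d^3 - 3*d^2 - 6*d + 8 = (d - 1)*(d^2 - 2*d - 8) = (d - 1)*(d + 2)*(d - 4)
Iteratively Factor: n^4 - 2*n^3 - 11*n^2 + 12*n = (n - 4)*(n^3 + 2*n^2 - 3*n) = (n - 4)*(n + 3)*(n^2 - n) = n*(n - 4)*(n + 3)*(n - 1)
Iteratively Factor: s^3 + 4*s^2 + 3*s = (s)*(s^2 + 4*s + 3) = s*(s + 3)*(s + 1)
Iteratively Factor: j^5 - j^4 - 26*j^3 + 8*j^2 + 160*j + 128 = (j + 1)*(j^4 - 2*j^3 - 24*j^2 + 32*j + 128) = (j - 4)*(j + 1)*(j^3 + 2*j^2 - 16*j - 32) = (j - 4)*(j + 1)*(j + 4)*(j^2 - 2*j - 8) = (j - 4)^2*(j + 1)*(j + 4)*(j + 2)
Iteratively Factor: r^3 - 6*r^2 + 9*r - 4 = (r - 4)*(r^2 - 2*r + 1) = (r - 4)*(r - 1)*(r - 1)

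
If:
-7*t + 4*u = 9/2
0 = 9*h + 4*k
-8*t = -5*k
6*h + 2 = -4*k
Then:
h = 2/3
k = -3/2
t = -15/16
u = -33/64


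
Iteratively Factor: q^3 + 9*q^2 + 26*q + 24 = (q + 2)*(q^2 + 7*q + 12) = (q + 2)*(q + 3)*(q + 4)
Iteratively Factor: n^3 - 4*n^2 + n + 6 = (n - 3)*(n^2 - n - 2) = (n - 3)*(n + 1)*(n - 2)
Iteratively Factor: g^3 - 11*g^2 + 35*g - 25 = (g - 5)*(g^2 - 6*g + 5) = (g - 5)*(g - 1)*(g - 5)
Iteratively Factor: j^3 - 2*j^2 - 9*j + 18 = (j - 3)*(j^2 + j - 6) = (j - 3)*(j + 3)*(j - 2)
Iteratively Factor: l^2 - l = (l - 1)*(l)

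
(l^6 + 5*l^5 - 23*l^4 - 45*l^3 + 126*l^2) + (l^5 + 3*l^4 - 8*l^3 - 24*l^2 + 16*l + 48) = l^6 + 6*l^5 - 20*l^4 - 53*l^3 + 102*l^2 + 16*l + 48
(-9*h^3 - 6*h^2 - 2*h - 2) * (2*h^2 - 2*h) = -18*h^5 + 6*h^4 + 8*h^3 + 4*h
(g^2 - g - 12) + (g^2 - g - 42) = 2*g^2 - 2*g - 54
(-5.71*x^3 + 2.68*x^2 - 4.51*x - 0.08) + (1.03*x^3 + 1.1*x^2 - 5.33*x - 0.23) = -4.68*x^3 + 3.78*x^2 - 9.84*x - 0.31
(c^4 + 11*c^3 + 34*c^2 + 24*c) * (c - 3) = c^5 + 8*c^4 + c^3 - 78*c^2 - 72*c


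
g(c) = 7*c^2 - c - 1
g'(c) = 14*c - 1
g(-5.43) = 210.82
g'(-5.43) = -77.02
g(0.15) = -0.99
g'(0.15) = 1.10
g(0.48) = 0.13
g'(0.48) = 5.72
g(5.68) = 219.16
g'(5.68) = 78.52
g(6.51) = 289.15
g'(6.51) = 90.14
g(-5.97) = 254.46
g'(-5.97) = -84.58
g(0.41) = -0.23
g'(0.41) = 4.74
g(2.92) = 55.76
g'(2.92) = 39.88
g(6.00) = 245.00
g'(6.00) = 83.00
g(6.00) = 245.00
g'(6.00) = 83.00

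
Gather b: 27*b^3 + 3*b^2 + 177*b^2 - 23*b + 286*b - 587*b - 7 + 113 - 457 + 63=27*b^3 + 180*b^2 - 324*b - 288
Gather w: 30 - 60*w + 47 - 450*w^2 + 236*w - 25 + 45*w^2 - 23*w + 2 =-405*w^2 + 153*w + 54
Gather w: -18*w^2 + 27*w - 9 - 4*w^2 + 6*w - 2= -22*w^2 + 33*w - 11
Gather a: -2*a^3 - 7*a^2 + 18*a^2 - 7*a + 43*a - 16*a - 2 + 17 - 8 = -2*a^3 + 11*a^2 + 20*a + 7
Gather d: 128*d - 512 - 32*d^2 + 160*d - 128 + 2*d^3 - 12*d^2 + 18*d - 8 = 2*d^3 - 44*d^2 + 306*d - 648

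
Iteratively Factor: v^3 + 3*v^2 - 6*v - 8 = (v - 2)*(v^2 + 5*v + 4) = (v - 2)*(v + 1)*(v + 4)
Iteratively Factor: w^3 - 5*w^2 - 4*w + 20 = (w - 2)*(w^2 - 3*w - 10) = (w - 5)*(w - 2)*(w + 2)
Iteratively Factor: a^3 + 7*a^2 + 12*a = (a + 3)*(a^2 + 4*a) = (a + 3)*(a + 4)*(a)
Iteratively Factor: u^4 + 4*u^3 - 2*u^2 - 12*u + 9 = (u - 1)*(u^3 + 5*u^2 + 3*u - 9) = (u - 1)^2*(u^2 + 6*u + 9) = (u - 1)^2*(u + 3)*(u + 3)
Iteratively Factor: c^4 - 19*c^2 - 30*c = (c + 2)*(c^3 - 2*c^2 - 15*c) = (c - 5)*(c + 2)*(c^2 + 3*c) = (c - 5)*(c + 2)*(c + 3)*(c)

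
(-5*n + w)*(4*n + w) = -20*n^2 - n*w + w^2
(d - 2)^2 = d^2 - 4*d + 4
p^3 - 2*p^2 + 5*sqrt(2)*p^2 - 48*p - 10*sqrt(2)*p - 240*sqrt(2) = (p - 8)*(p + 6)*(p + 5*sqrt(2))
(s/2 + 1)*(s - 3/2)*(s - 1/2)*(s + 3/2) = s^4/2 + 3*s^3/4 - 13*s^2/8 - 27*s/16 + 9/8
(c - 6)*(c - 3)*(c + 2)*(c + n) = c^4 + c^3*n - 7*c^3 - 7*c^2*n + 36*c + 36*n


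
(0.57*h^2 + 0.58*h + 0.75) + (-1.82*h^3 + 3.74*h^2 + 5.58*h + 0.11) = -1.82*h^3 + 4.31*h^2 + 6.16*h + 0.86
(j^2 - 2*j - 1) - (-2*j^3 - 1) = 2*j^3 + j^2 - 2*j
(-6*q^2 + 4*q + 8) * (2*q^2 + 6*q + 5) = -12*q^4 - 28*q^3 + 10*q^2 + 68*q + 40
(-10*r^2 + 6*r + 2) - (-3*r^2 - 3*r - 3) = -7*r^2 + 9*r + 5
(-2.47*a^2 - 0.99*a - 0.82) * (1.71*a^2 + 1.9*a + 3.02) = -4.2237*a^4 - 6.3859*a^3 - 10.7426*a^2 - 4.5478*a - 2.4764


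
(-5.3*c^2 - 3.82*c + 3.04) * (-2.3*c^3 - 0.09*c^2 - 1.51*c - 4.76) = 12.19*c^5 + 9.263*c^4 + 1.3548*c^3 + 30.7226*c^2 + 13.5928*c - 14.4704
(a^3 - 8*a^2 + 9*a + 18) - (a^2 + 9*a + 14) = a^3 - 9*a^2 + 4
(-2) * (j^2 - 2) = 4 - 2*j^2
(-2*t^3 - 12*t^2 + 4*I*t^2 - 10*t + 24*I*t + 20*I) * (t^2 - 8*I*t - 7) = -2*t^5 - 12*t^4 + 20*I*t^4 + 36*t^3 + 120*I*t^3 + 276*t^2 + 72*I*t^2 + 230*t - 168*I*t - 140*I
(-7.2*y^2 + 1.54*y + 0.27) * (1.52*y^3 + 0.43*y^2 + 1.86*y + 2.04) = -10.944*y^5 - 0.7552*y^4 - 12.3194*y^3 - 11.7075*y^2 + 3.6438*y + 0.5508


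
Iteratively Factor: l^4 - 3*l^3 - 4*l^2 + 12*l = (l - 2)*(l^3 - l^2 - 6*l) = l*(l - 2)*(l^2 - l - 6) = l*(l - 3)*(l - 2)*(l + 2)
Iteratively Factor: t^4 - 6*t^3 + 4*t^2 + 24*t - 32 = (t - 2)*(t^3 - 4*t^2 - 4*t + 16) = (t - 2)*(t + 2)*(t^2 - 6*t + 8) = (t - 4)*(t - 2)*(t + 2)*(t - 2)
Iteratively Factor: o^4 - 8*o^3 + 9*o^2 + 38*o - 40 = (o - 5)*(o^3 - 3*o^2 - 6*o + 8) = (o - 5)*(o + 2)*(o^2 - 5*o + 4) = (o - 5)*(o - 4)*(o + 2)*(o - 1)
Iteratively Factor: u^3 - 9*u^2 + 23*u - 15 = (u - 5)*(u^2 - 4*u + 3) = (u - 5)*(u - 3)*(u - 1)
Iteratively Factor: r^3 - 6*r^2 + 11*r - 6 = (r - 2)*(r^2 - 4*r + 3) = (r - 3)*(r - 2)*(r - 1)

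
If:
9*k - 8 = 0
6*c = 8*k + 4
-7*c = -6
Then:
No Solution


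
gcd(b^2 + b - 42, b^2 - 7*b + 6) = b - 6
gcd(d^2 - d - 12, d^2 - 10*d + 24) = d - 4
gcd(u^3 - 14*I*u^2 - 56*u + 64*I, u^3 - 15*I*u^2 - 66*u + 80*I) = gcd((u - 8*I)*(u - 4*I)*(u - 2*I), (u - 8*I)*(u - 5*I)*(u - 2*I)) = u^2 - 10*I*u - 16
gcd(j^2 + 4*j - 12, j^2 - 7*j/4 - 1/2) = j - 2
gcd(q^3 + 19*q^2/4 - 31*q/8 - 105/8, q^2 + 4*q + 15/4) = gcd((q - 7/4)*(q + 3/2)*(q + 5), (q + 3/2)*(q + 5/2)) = q + 3/2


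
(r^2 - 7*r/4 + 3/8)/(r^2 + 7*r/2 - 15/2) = (r - 1/4)/(r + 5)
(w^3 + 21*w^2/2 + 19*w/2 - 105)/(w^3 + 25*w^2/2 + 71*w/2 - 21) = (2*w - 5)/(2*w - 1)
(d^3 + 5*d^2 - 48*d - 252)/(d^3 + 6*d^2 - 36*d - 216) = (d - 7)/(d - 6)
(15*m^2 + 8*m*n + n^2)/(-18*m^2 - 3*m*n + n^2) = (-5*m - n)/(6*m - n)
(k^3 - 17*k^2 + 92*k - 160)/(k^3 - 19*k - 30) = (k^2 - 12*k + 32)/(k^2 + 5*k + 6)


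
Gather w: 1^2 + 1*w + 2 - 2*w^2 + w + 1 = -2*w^2 + 2*w + 4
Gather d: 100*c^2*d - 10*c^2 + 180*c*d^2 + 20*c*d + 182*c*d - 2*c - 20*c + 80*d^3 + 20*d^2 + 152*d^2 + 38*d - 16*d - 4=-10*c^2 - 22*c + 80*d^3 + d^2*(180*c + 172) + d*(100*c^2 + 202*c + 22) - 4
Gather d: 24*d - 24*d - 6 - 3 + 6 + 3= 0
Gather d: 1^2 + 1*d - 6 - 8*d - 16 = -7*d - 21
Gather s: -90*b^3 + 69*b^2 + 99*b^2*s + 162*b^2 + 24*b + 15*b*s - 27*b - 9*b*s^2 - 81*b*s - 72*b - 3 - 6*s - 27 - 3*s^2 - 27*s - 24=-90*b^3 + 231*b^2 - 75*b + s^2*(-9*b - 3) + s*(99*b^2 - 66*b - 33) - 54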